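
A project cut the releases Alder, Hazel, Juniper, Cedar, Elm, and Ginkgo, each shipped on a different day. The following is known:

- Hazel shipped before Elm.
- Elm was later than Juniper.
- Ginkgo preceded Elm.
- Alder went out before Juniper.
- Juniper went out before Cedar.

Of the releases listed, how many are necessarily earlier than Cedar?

Directly stated before Cedar: Juniper.
Alder reaches Cedar via Alder → Juniper → Cedar.
No chain forces Elm (or any of the others) ahead of Cedar.
That's Alder and Juniper — 2 in all.

2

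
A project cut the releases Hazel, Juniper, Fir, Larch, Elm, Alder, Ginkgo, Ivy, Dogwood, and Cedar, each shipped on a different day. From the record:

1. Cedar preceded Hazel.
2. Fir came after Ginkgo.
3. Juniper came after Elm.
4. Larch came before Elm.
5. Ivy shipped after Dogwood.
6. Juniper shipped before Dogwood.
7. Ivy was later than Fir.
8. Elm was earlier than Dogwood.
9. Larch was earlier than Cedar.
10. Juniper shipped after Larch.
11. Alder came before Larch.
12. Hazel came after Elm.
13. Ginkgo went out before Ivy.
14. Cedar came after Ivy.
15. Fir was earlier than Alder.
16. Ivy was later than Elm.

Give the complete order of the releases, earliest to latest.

Ginkgo, Fir, Alder, Larch, Elm, Juniper, Dogwood, Ivy, Cedar, Hazel

The constraints fix every adjacent pair, so only one ordering works:
Ginkgo → Fir → Alder → Larch → Elm → Juniper → Dogwood → Ivy → Cedar → Hazel.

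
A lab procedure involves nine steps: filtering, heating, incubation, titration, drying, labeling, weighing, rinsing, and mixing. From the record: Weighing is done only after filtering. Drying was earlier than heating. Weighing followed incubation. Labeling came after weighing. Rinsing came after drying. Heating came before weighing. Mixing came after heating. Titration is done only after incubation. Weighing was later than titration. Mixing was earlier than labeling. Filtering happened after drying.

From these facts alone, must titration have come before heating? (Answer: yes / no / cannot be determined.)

cannot be determined

No chain of stated constraints runs from titration to heating, and none runs from heating to titration either.
So the relative order of titration and heating is not fixed by the given facts.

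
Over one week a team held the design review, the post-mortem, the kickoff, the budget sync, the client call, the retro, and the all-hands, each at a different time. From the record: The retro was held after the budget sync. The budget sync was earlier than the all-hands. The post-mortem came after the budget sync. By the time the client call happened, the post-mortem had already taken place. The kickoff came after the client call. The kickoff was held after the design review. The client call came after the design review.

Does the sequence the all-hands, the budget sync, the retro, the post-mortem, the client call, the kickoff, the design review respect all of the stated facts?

no

The constraints require the design review before the kickoff, but in the proposed sequence the kickoff appears ahead of the design review. That one violation is enough.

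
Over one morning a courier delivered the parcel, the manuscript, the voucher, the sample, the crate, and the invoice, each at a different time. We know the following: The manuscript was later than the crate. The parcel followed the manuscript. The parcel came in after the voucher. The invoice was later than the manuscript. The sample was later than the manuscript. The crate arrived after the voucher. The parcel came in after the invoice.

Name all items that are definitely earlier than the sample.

Directly stated before the sample: the manuscript.
The crate reaches the sample via the crate → the manuscript → the sample.
The voucher reaches the sample via the voucher → the crate → the manuscript → the sample.
No chain forces the parcel (or any of the others) ahead of the sample.

the crate, the manuscript, the voucher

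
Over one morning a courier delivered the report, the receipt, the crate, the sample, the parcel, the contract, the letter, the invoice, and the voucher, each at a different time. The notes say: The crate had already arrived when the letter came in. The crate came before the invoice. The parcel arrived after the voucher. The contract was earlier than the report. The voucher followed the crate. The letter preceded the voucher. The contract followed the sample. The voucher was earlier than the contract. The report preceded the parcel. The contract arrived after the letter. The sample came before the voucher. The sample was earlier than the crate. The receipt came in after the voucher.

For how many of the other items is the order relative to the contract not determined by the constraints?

2

Forced before the contract: the crate, the letter, the sample, and the voucher; forced after the contract: the parcel and the report.
That leaves the invoice and the receipt with no forced order relative to the contract — 2.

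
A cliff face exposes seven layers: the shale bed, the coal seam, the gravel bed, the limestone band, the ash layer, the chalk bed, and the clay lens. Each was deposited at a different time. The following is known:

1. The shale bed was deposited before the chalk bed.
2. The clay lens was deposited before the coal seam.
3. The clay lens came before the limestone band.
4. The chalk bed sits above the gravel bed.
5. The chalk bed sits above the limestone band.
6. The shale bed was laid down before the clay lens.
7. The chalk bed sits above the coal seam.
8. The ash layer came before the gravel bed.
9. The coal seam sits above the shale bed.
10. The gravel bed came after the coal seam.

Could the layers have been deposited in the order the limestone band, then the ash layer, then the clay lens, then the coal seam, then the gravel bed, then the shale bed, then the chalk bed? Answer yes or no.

The constraints require the clay lens before the limestone band, but in the proposed sequence the limestone band appears ahead of the clay lens. That one violation is enough.

no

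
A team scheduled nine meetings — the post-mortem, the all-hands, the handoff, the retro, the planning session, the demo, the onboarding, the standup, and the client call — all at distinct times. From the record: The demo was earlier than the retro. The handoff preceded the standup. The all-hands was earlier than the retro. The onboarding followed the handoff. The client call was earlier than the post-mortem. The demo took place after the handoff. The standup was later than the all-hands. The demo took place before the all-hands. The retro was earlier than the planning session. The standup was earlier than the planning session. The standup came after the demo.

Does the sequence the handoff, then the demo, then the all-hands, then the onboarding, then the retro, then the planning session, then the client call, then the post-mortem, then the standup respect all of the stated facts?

no

The constraints require the standup before the planning session, but in the proposed sequence the planning session appears ahead of the standup. That one violation is enough.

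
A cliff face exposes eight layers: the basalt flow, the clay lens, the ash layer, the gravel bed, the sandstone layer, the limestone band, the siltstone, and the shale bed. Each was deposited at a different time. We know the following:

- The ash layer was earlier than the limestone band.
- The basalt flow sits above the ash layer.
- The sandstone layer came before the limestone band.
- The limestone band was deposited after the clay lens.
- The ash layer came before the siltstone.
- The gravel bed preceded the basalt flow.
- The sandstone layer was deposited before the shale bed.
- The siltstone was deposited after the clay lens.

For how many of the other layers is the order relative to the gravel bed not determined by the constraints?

6

Forced after the gravel bed: the basalt flow.
That leaves the ash layer, the clay lens, the limestone band, the sandstone layer, the shale bed, and the siltstone with no forced order relative to the gravel bed — 6.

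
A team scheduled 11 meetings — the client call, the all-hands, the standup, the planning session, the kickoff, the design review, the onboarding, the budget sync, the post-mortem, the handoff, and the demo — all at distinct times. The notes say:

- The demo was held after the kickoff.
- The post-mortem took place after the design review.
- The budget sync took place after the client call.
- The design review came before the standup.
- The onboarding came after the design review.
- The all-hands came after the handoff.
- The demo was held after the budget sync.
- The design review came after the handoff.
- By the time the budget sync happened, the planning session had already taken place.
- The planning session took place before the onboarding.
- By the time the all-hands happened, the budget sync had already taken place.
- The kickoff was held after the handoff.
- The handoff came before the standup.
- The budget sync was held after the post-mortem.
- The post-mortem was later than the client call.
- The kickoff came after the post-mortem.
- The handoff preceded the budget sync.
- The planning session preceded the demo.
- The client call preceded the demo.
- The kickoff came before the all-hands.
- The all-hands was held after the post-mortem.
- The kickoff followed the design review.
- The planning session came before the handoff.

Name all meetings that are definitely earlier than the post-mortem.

the client call, the design review, the handoff, the planning session

Directly stated before the post-mortem: the client call and the design review.
The handoff reaches the post-mortem via the handoff → the design review → the post-mortem.
The planning session reaches the post-mortem via the planning session → the handoff → the design review → the post-mortem.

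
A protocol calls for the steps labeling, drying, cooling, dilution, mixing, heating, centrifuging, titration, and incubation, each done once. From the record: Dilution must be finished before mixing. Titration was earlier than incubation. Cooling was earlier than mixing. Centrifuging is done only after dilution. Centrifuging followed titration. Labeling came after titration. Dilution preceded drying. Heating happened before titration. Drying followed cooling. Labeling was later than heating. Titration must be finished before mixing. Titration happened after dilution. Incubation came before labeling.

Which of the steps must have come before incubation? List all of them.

dilution, heating, titration

Directly stated before incubation: titration.
Dilution reaches incubation via dilution → titration → incubation.
Heating reaches incubation via heating → titration → incubation.
No chain forces mixing (or any of the others) ahead of incubation.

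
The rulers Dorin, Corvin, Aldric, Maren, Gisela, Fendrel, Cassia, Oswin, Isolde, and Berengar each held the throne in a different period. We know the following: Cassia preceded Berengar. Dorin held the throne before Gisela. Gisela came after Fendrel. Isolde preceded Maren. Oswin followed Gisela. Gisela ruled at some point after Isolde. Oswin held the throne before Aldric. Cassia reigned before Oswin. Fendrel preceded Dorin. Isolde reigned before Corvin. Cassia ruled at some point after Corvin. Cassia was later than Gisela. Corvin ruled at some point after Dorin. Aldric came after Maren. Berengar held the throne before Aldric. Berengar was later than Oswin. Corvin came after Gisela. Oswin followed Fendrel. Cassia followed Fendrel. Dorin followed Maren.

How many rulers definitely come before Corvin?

5

Directly stated before Corvin: Dorin, Gisela, and Isolde.
Fendrel reaches Corvin via Fendrel → Dorin → Corvin.
Maren reaches Corvin via Maren → Dorin → Corvin.
That's Dorin, Fendrel, Gisela, Isolde, and Maren — 5 in all.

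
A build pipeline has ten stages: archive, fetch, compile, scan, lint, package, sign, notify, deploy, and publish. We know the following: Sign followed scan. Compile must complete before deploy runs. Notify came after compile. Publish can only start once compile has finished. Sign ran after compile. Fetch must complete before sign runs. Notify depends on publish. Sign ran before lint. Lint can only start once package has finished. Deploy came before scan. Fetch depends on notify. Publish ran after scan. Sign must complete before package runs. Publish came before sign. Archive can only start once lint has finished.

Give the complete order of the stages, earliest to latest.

The constraints fix every adjacent pair, so only one ordering works:
compile → deploy → scan → publish → notify → fetch → sign → package → lint → archive.

compile, deploy, scan, publish, notify, fetch, sign, package, lint, archive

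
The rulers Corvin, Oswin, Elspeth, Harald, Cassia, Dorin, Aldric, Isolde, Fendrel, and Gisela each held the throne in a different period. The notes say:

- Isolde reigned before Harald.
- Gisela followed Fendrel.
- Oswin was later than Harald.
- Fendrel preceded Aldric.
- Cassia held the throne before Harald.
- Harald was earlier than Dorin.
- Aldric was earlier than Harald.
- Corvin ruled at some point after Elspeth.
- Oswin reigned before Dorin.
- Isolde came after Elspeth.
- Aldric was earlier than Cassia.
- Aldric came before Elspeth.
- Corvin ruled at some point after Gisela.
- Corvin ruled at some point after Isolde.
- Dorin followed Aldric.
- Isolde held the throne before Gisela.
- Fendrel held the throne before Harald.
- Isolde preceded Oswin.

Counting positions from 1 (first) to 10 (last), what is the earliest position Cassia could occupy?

3

Aldric and Fendrel must both come before Cassia — 2 forced predecessors.
Nothing else is forced ahead of Cassia, so their earliest slot is position 2 + 1 = 3.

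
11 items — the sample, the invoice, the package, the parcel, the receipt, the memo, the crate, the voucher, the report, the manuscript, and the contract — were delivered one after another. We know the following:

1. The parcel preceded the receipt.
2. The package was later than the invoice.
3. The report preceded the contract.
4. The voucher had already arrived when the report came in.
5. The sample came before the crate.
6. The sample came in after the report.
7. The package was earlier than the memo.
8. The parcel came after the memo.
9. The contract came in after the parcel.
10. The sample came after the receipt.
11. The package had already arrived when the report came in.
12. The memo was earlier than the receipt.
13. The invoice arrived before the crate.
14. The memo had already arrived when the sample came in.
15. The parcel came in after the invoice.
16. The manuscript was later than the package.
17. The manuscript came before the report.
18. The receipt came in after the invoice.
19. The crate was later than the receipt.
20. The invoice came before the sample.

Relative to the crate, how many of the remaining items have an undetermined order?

Forced before the crate: the invoice, the manuscript, the memo, the package, the parcel, the receipt, the report, the sample, and the voucher.
That leaves the contract with no forced order relative to the crate — 1.

1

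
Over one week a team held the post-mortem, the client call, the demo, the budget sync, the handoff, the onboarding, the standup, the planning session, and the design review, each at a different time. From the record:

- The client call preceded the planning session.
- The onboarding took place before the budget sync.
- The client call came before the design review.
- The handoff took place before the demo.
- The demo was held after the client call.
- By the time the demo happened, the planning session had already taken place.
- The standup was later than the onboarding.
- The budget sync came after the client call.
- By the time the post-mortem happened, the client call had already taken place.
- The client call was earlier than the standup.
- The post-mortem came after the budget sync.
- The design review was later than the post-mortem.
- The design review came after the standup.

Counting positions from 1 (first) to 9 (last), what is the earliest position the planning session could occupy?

2

The client call must come before the planning session — 1 forced predecessor.
Nothing else is forced ahead of the planning session, so its earliest slot is position 1 + 1 = 2.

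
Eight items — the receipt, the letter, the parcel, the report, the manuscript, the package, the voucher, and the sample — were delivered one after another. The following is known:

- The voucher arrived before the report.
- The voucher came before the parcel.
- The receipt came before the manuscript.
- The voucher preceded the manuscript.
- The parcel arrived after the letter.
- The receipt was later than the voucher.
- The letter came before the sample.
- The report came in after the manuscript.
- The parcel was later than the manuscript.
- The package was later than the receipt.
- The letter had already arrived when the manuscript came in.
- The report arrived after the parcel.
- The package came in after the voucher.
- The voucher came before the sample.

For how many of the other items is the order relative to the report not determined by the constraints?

Forced before the report: the letter, the manuscript, the parcel, the receipt, and the voucher.
That leaves the package and the sample with no forced order relative to the report — 2.

2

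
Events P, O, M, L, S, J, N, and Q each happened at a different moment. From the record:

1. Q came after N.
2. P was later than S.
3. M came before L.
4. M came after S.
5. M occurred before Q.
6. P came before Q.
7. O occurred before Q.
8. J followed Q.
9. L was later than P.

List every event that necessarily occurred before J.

Directly stated before J: Q.
M reaches J via M → Q → J.
N reaches J via N → Q → J.
O reaches J via O → Q → J.
Likewise P and S each reach J by chaining the stated constraints.
No chain forces L ahead of J.

M, N, O, P, Q, S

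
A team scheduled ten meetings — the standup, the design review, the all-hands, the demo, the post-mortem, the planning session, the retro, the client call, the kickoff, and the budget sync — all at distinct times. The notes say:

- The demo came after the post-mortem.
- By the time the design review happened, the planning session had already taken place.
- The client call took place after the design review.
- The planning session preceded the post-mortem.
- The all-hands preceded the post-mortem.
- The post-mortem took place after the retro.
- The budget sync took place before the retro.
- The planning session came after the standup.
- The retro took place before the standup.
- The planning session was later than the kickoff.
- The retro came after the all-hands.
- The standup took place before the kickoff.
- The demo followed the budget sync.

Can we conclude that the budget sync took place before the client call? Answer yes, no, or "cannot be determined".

yes

Chain the constraints: the budget sync → the retro → the standup → the planning session → the design review → the client call. Each link is directly stated, so the budget sync comes before the client call.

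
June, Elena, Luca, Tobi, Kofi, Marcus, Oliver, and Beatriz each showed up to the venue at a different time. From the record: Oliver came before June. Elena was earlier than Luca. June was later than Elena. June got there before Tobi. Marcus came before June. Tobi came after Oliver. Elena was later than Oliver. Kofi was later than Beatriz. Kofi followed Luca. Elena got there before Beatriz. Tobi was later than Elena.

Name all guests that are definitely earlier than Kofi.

Beatriz, Elena, Luca, Oliver

Directly stated before Kofi: Beatriz and Luca.
Elena reaches Kofi via Elena → Beatriz → Kofi.
Oliver reaches Kofi via Oliver → Elena → Beatriz → Kofi.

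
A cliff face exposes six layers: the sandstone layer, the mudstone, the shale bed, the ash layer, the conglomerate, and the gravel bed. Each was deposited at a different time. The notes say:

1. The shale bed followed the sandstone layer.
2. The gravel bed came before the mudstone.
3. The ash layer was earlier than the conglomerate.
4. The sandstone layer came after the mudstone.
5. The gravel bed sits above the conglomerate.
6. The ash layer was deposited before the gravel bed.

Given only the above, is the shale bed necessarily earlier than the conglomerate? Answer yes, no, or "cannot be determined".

Tracing the constraints gives the conglomerate → the gravel bed → the mudstone → the sandstone layer → the shale bed, so the conglomerate must come before the shale bed.
That means the shale bed cannot be before the conglomerate.

no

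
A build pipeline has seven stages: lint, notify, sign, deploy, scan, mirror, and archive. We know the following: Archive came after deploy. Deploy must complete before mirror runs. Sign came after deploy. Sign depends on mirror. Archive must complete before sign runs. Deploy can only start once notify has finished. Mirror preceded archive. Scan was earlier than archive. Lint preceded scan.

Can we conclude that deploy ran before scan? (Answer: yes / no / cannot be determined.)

No chain of stated constraints runs from deploy to scan, and none runs from scan to deploy either.
So the relative order of deploy and scan is not fixed by the given facts.

cannot be determined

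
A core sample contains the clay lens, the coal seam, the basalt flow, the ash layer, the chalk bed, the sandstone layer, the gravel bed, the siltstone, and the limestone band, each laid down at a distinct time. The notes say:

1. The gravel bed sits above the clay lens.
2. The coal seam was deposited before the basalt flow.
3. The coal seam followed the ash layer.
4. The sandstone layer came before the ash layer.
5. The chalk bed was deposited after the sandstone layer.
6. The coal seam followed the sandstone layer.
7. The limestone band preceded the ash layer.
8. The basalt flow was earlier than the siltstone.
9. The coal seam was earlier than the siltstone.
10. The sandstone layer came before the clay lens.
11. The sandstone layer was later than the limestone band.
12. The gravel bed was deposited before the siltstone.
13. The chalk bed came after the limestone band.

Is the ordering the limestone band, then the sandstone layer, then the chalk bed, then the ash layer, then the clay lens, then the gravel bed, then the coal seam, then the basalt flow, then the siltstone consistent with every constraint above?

Check each stated constraint against the proposed order — e.g. the sandstone layer is ahead of the clay lens; the sandstone layer is ahead of the coal seam. Every pair is in the required order; nothing is violated.

yes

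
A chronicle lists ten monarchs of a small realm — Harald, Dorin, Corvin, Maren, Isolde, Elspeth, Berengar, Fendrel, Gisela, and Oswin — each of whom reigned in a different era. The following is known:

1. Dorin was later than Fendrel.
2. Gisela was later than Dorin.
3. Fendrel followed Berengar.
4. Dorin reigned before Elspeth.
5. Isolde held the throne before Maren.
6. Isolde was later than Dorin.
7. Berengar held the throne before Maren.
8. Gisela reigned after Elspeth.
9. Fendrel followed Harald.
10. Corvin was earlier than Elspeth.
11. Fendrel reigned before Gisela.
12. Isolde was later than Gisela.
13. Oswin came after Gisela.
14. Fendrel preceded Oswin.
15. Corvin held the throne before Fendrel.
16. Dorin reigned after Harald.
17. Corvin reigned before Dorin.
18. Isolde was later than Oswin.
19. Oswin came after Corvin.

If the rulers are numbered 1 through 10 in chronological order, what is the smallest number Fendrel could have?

Berengar, Corvin, and Harald must all come before Fendrel — 3 forced predecessors.
Nothing else is forced ahead of Fendrel, so their earliest slot is position 3 + 1 = 4.

4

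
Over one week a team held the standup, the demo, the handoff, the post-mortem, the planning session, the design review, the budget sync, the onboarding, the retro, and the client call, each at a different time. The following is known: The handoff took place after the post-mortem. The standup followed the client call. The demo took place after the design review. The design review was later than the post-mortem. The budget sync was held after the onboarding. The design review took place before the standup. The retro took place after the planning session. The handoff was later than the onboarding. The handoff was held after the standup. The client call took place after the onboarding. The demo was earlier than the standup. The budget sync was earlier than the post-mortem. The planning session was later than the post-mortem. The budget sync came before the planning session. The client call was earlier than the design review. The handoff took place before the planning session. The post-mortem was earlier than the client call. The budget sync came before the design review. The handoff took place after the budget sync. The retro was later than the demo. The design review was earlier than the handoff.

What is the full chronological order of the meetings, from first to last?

the onboarding, the budget sync, the post-mortem, the client call, the design review, the demo, the standup, the handoff, the planning session, the retro

The constraints fix every adjacent pair, so only one ordering works:
the onboarding → the budget sync → the post-mortem → the client call → the design review → the demo → the standup → the handoff → the planning session → the retro.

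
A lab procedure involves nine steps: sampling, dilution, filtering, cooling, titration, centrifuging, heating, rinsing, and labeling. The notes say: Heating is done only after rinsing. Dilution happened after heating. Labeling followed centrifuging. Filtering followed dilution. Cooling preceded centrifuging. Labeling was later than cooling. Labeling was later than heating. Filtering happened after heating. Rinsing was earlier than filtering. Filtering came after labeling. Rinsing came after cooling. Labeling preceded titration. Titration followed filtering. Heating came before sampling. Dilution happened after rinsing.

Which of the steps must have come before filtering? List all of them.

centrifuging, cooling, dilution, heating, labeling, rinsing

Directly stated before filtering: dilution, heating, labeling, and rinsing.
Centrifuging reaches filtering via centrifuging → labeling → filtering.
Cooling reaches filtering via cooling → labeling → filtering.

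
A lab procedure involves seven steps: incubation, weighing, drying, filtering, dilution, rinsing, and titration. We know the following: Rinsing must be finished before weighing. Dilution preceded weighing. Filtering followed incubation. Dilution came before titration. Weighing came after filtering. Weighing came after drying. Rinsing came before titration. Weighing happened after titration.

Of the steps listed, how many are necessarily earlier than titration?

2

Directly stated before titration: dilution and rinsing.
That's dilution and rinsing — 2 in all.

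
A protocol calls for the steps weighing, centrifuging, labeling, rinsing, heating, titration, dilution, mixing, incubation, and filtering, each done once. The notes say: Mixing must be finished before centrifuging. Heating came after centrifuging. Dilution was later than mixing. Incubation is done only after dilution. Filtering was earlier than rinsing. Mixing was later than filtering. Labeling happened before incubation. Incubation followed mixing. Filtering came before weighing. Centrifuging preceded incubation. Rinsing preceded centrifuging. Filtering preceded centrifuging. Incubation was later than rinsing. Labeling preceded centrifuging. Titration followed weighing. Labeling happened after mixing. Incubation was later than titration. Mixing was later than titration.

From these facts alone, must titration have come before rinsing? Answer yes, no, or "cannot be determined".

cannot be determined

No chain of stated constraints runs from titration to rinsing, and none runs from rinsing to titration either.
So the relative order of titration and rinsing is not fixed by the given facts.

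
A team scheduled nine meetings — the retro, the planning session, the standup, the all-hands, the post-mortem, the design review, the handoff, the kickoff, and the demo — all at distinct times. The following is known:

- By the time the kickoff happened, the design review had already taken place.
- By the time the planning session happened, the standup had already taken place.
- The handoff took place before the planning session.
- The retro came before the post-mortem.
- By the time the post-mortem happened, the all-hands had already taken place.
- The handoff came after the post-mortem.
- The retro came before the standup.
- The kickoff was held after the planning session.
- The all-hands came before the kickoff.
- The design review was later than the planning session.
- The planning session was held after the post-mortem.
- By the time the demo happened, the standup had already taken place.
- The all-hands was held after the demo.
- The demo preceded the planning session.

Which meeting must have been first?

The retro has a chain of constraints placing it before every other meeting, so the retro must be first.

the retro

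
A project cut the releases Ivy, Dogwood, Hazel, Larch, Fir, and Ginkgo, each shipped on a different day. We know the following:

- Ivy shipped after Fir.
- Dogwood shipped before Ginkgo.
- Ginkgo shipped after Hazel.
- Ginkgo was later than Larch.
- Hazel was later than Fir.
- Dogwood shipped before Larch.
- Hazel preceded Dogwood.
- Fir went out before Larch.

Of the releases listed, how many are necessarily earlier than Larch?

Directly stated before Larch: Dogwood and Fir.
Hazel reaches Larch via Hazel → Dogwood → Larch.
No chain forces Ginkgo (or any of the others) ahead of Larch.
That's Dogwood, Fir, and Hazel — 3 in all.

3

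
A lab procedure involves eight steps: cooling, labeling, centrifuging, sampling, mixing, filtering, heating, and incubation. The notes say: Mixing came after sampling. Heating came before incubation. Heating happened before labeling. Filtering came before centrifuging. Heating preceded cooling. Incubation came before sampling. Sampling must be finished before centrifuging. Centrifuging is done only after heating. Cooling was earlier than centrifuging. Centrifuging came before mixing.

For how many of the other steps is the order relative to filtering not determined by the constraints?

5

Forced after filtering: centrifuging and mixing.
That leaves cooling, heating, incubation, labeling, and sampling with no forced order relative to filtering — 5.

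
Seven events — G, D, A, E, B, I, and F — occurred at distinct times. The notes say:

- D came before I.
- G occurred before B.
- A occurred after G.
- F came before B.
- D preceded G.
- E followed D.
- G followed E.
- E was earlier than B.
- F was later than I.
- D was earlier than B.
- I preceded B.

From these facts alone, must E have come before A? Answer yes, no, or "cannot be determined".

yes

Chain the constraints: E → G → A. Each link is directly stated, so E comes before A.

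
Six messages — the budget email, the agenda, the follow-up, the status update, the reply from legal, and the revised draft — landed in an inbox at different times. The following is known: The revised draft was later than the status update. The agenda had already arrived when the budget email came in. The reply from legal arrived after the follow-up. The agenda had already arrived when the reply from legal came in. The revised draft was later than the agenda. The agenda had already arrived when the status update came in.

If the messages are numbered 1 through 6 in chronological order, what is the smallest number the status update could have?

The agenda must come before the status update — 1 forced predecessor.
Nothing else is forced ahead of the status update, so its earliest slot is position 1 + 1 = 2.

2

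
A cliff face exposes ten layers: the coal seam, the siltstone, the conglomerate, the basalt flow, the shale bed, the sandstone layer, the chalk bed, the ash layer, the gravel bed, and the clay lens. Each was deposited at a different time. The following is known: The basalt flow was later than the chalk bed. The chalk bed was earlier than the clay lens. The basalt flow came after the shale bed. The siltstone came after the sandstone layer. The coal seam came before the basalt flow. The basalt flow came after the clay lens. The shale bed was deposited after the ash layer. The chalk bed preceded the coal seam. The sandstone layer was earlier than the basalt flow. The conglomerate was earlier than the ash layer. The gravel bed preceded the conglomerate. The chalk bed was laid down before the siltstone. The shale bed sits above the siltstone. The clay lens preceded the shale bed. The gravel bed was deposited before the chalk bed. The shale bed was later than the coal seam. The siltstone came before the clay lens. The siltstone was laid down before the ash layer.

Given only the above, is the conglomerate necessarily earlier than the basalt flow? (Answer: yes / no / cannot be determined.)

Chain the constraints: the conglomerate → the ash layer → the shale bed → the basalt flow. Each link is directly stated, so the conglomerate comes before the basalt flow.

yes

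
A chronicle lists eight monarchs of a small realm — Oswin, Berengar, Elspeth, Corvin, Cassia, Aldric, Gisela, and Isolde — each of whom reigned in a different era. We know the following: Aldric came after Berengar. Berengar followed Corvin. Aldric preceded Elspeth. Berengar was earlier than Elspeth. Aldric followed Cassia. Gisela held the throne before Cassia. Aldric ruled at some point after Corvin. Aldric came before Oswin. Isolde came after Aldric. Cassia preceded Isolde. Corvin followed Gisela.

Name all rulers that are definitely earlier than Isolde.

Aldric, Berengar, Cassia, Corvin, Gisela

Directly stated before Isolde: Aldric and Cassia.
Berengar reaches Isolde via Berengar → Aldric → Isolde.
Corvin reaches Isolde via Corvin → Aldric → Isolde.
Gisela reaches Isolde via Gisela → Cassia → Isolde.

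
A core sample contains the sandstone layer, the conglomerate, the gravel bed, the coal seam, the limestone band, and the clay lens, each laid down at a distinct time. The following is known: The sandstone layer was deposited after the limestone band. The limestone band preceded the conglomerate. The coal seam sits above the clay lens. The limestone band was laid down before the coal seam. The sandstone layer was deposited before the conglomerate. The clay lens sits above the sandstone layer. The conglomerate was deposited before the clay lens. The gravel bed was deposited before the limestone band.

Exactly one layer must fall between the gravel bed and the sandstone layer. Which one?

Tracing the constraints gives the gravel bed → the limestone band → the sandstone layer, so the limestone band sits after the gravel bed and before the sandstone layer.
No other layer is forced both after the gravel bed and before the sandstone layer.

the limestone band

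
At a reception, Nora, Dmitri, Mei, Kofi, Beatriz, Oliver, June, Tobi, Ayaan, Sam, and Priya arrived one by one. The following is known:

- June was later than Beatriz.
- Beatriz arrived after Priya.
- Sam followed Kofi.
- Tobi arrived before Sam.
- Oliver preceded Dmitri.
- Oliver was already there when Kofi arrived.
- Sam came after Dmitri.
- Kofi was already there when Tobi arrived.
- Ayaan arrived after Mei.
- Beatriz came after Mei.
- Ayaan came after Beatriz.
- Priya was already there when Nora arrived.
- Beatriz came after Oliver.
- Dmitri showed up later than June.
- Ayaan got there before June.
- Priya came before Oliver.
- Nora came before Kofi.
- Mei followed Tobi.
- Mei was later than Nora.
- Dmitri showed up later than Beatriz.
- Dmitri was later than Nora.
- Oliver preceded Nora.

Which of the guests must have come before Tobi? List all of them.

Kofi, Nora, Oliver, Priya

Directly stated before Tobi: Kofi.
Nora reaches Tobi via Nora → Kofi → Tobi.
Oliver reaches Tobi via Oliver → Kofi → Tobi.
Priya reaches Tobi via Priya → Oliver → Kofi → Tobi.
No chain forces Beatriz (or any of the others) ahead of Tobi.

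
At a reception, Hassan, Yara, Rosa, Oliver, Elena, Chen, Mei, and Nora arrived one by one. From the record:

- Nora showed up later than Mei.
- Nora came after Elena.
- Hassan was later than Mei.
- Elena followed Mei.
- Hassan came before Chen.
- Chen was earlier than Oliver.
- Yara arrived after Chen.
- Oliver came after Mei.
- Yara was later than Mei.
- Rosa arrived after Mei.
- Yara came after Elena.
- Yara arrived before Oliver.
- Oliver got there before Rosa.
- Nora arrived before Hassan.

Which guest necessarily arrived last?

Rosa

Every other guest has a chain of constraints placing them before Rosa, so Rosa is last.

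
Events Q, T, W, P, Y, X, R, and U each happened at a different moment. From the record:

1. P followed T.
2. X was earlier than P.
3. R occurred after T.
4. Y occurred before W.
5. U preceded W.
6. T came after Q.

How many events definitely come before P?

Directly stated before P: T and X.
Q reaches P via Q → T → P.
No chain forces W (or any of the others) ahead of P.
That's Q, T, and X — 3 in all.

3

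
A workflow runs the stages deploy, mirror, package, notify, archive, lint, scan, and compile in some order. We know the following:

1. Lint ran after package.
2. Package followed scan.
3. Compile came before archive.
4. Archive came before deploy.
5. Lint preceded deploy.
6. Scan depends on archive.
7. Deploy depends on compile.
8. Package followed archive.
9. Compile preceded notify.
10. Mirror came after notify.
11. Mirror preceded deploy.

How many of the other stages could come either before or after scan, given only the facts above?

Forced before scan: archive and compile; forced after scan: deploy, lint, and package.
That leaves mirror and notify with no forced order relative to scan — 2.

2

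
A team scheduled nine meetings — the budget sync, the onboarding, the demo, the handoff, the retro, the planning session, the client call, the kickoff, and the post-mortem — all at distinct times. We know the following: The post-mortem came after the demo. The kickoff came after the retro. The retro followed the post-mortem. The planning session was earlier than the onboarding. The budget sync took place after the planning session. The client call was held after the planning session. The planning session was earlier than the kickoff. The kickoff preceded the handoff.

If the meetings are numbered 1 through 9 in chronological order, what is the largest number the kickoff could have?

8

The kickoff must come before the handoff — 1 meeting forced after it.
Everything else can be placed before the kickoff in some valid order, so the kickoff can sit as late as position 9 − 1 = 8.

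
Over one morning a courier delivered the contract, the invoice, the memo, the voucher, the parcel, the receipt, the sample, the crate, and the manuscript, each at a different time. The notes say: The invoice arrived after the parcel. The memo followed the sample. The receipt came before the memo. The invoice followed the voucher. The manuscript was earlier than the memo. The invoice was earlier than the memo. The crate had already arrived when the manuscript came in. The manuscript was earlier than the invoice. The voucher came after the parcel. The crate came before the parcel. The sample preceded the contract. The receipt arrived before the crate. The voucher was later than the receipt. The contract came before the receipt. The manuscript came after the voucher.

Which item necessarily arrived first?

the sample

The sample has a chain of constraints placing it before every other item, so the sample must be first.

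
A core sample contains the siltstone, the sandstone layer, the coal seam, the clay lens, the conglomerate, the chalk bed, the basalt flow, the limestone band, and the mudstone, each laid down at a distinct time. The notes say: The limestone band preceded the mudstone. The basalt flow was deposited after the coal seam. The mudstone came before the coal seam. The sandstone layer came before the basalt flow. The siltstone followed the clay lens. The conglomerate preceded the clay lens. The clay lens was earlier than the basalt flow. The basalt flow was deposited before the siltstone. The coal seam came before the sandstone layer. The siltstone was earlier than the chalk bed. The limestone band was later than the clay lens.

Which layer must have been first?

the conglomerate

The conglomerate has a chain of constraints placing it before every other layer, so the conglomerate must be first.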